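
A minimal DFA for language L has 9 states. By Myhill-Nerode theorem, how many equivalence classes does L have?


Myhill-Nerode theorem:
Number of equivalence classes = number of states in minimal DFA
Minimal DFA states = 9
Therefore equivalence classes = 9

9


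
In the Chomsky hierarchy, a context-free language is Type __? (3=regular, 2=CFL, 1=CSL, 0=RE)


Chomsky hierarchy levels:
  Type 3: Regular (DFA/NFA/regex)
  Type 2: Context-free (PDA)
  Type 1: Context-sensitive
  Type 0: Recursively enumerable (TM)
'context-free' corresponds to Type 2

2


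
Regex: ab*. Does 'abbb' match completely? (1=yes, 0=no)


Pattern: ab*
String: 'abbb'
Pattern requires: exactly one 'a' followed by zero or more 'b's
First char is 'a' -> OK
Rest 'bbb': all b's? Yes
Result: 1

1


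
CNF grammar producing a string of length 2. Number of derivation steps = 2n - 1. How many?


Chomsky Normal Form derivation:
String length n = 2
Each step either:
  - Splits a nonterminal into two (n-1 such steps)
  - Converts a nonterminal to terminal (n such steps)
Total = (n-1) + n = 2n - 1
= 2(2) - 1
= 4 - 1
= 3

3


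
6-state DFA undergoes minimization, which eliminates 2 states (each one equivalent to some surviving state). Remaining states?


Original DFA: 6 states
Redundant states removed: 2
Minimized states = original - removed
= 6 - 2
= 4

4


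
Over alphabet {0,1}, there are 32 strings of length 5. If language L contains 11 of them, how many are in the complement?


Alphabet: {0,1}
String length: 5
Total strings of length 5 = 2^5 = 32
Strings in L = 11
Complement = total - |L|
= 32 - 11
= 21

21


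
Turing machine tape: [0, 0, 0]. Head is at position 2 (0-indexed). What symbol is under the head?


Tape: [0, 0, 0]
Positions: 0 1 2
Values:    0 0 0
Head at position 2
tape[2] = 0

0


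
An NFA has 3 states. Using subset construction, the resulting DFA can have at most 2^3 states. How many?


NFA has 3 states
Subset construction: each DFA state = subset of NFA states
Maximum subsets = 2^3
2^3 = 8

8


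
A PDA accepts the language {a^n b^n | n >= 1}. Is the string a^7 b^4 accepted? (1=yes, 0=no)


Language requires equal numbers of a's and b's
PDA pushes for each 'a', pops for each 'b'
Number of a's = 7
Number of b's = 4
7 != 4 -> Reject

0


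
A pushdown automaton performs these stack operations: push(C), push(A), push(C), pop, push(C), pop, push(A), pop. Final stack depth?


Tracing stack operations:
  push(C) -> stack = [C], depth=1
  push(A) -> stack = [C,A], depth=2
  push(C) -> stack = [C,A,C], depth=3
  pop -> removed C, stack = [C,A], depth=2
  push(C) -> stack = [C,A,C], depth=3
  pop -> removed C, stack = [C,A], depth=2
  push(A) -> stack = [C,A,A], depth=3
  pop -> removed A, stack = [C,A], depth=2
Final depth = 2

2


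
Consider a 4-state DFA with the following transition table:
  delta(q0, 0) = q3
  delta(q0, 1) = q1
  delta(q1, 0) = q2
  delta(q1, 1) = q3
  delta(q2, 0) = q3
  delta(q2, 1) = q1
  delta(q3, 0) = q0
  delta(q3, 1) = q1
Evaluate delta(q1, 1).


Looking up transition function:
delta(q1, 1) in the table
Row: q1, Column: 1
Result: q3

q3


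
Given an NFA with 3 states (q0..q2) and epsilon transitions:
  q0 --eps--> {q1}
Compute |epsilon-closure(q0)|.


Starting from q0
Initialize closure = {q0}
Follow epsilon from q0 -> add q1
Final closure: {q0, q1}
Size = 2

2


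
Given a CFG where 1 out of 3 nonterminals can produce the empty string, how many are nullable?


Nonterminals: {S, A, B}
A nonterminal is nullable if it can derive epsilon
Counting nullable nonterminals: 1
Total nullable = 1

1


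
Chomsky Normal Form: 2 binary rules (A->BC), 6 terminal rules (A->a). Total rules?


CNF allows two rule forms:
  A -> BC (binary): 2 rules
  A -> a (terminal): 6 rules
Total = 2 + 6 = 8

8


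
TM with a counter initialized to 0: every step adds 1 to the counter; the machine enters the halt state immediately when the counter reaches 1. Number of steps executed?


Counter starts at 0. Counting sequence:
  Step 1: counter = 1
Counter reached 1 -> halt
Total steps = 1

1


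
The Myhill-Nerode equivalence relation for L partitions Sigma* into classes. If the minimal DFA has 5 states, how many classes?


Myhill-Nerode theorem:
Number of equivalence classes = number of states in minimal DFA
Minimal DFA states = 5
Therefore equivalence classes = 5

5


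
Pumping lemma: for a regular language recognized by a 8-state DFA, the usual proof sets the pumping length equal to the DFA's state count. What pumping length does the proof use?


Pumping lemma for regular languages (standard proof):
Take p = |Q|, the number of DFA states.
Any string of length >= |Q| passes through |Q|+1 states while reading its first |Q| symbols,
so by pigeonhole some state repeats, giving the loop that can be pumped.
Here |Q| = 8
Therefore the proof uses p = 8

8


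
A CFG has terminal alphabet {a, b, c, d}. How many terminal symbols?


Terminal symbols: a, b, c, d
Counting each: a (#1), b (#2), c (#3), d (#4)
Total = 4

4


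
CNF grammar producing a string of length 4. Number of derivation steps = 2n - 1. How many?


Chomsky Normal Form derivation:
String length n = 4
Each step either:
  - Splits a nonterminal into two (n-1 such steps)
  - Converts a nonterminal to terminal (n such steps)
Total = (n-1) + n = 2n - 1
= 2(4) - 1
= 8 - 1
= 7

7


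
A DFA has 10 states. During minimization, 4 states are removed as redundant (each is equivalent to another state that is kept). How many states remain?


Original DFA: 10 states
Redundant states removed: 4
Minimized states = original - removed
= 10 - 4
= 6

6


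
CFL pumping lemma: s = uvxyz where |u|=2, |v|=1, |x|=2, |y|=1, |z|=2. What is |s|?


|s| = |u| + |v| + |x| + |y| + |z|
= 2 + 1 + 2 + 1 + 2
= 3 + 2 + 3
= 5 + 3
= 8

8


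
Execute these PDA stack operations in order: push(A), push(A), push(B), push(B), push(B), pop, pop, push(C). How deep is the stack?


Tracing stack operations:
  push(A) -> stack = [A], depth=1
  push(A) -> stack = [A,A], depth=2
  push(B) -> stack = [A,A,B], depth=3
  push(B) -> stack = [A,A,B,B], depth=4
  push(B) -> stack = [A,A,B,B,B], depth=5
  pop -> removed B, stack = [A,A,B,B], depth=4
  pop -> removed B, stack = [A,A,B], depth=3
  push(C) -> stack = [A,A,B,C], depth=4
Final depth = 4

4


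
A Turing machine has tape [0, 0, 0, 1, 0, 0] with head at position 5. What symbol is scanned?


Tape: [0, 0, 0, 1, 0, 0]
Positions: 0 1 2 3 4 5
Values:    0 0 0 1 0 0
Head at position 5
tape[5] = 0

0


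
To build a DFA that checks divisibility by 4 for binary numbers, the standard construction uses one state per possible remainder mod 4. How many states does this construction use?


Divisibility by 4 is tracked via the remainder mod 4: 0, 1, ..., 3
The construction assigns one state to each remainder
Number of remainders = 4

4


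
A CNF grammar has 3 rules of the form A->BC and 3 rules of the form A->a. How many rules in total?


CNF allows two rule forms:
  A -> BC (binary): 3 rules
  A -> a (terminal): 3 rules
Total = 3 + 3 = 6

6


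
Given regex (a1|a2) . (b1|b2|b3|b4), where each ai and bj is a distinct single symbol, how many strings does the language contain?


First group: 2 alternatives
Second group: 4 alternatives
Concatenation: each choice from group 1 pairs with each from group 2
Total = 2 x 4 = 8

8


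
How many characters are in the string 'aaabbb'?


String: 'aaabbb'
Counting characters:
  'a' appears 3 time(s)
  'b' appears 3 time(s)
Total length = 3 + 3 = 6

6


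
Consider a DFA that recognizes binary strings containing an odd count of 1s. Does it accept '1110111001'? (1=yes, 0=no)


DFA has 2 states: q_even (start, accept=no) and q_odd
Processing string '1110111001' character by character:
  Position 0: read '1', 1-count=1 -> q_odd
  Position 1: read '1', 1-count=2 -> q_even
  Position 2: read '1', 1-count=3 -> q_odd
  Position 3: read '0', 1-count=3 -> q_odd (no change)
  Position 4: read '1', 1-count=4 -> q_even
  Position 5: read '1', 1-count=5 -> q_odd
  Position 6: read '1', 1-count=6 -> q_even
  Position 7: read '0', 1-count=6 -> q_even (no change)
  Position 8: read '0', 1-count=6 -> q_even (no change)
  Position 9: read '1', 1-count=7 -> q_odd
Final state: q_odd, total 1s = 7 (odd); the DFA requires an odd count -> accept

1


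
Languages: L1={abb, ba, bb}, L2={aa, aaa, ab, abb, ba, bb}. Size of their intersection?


L1 = {abb, ba, bb}
L2 = {aa, aaa, ab, abb, ba, bb}
Checking each string in L1 against L2:
  'abb': in L2? Yes
  'ba': in L2? Yes
  'bb': in L2? Yes
Intersection = {abb, ba, bb}
|L1 ∩ L2| = 3

3


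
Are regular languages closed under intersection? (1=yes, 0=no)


Regular languages are closed under:
- Union (DFA product construction)
- Intersection (DFA product construction)
- Complement (swap accept/reject states)
- Concatenation (NFA construction)
- Kleene star (NFA construction)
intersection is in this list
Therefore: closed

1


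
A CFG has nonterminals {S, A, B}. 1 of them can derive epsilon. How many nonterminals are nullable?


Nonterminals: {S, A, B}
A nonterminal is nullable if it can derive epsilon
Counting nullable nonterminals: 1
Total nullable = 1

1


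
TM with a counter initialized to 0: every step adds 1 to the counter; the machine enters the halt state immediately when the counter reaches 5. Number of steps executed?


Counter starts at 0. Counting sequence:
  Step 1: counter = 1
  Step 2: counter = 2
  Step 3: counter = 3
  Step 4: counter = 4
  Step 5: counter = 5
Counter reached 5 -> halt
Total steps = 5

5


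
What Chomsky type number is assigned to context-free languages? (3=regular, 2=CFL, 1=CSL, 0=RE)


Chomsky hierarchy levels:
  Type 3: Regular (DFA/NFA/regex)
  Type 2: Context-free (PDA)
  Type 1: Context-sensitive
  Type 0: Recursively enumerable (TM)
'context-free' corresponds to Type 2

2


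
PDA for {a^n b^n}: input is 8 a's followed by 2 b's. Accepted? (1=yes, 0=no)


Language requires equal numbers of a's and b's
PDA pushes for each 'a', pops for each 'b'
Number of a's = 8
Number of b's = 2
8 != 2 -> Reject

0


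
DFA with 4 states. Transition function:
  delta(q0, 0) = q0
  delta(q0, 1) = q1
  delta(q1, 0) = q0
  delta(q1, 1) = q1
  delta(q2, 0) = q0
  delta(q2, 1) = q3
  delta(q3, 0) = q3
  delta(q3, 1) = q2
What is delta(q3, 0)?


Looking up transition function:
delta(q3, 0) in the table
Row: q3, Column: 0
Result: q3

q3


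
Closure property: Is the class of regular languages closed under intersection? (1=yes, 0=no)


Regular languages are closed under all standard operations:
- Union: Yes (product construction)
- Intersection: Yes (product construction)
- Complement: Yes (swap accept/reject)
- Concatenation: Yes (NFA construction)
Operation: intersection -> Closed

1


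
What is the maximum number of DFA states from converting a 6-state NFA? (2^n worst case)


NFA has 6 states
Subset construction: each DFA state = subset of NFA states
Maximum subsets = 2^6
2^6 = 64

64


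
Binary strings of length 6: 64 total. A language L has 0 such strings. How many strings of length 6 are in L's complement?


Alphabet: {0,1}
String length: 6
Total strings of length 6 = 2^6 = 64
Strings in L = 0
Complement = total - |L|
= 64 - 0
= 64

64


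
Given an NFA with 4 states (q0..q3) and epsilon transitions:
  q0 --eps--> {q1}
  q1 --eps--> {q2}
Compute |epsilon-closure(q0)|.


Starting from q0
Initialize closure = {q0}
Follow epsilon from q0 -> add q1
Follow epsilon from q1 -> add q2
Final closure: {q0, q1, q2}
Size = 3

3


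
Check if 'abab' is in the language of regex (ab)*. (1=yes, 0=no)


Pattern: (ab)*
String: 'abab'
Pattern requires: zero or more repetitions of 'ab'
Pairs: ['ab', 'ab']
All pairs are 'ab'? Yes
Result: 1

1


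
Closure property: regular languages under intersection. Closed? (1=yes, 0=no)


Regular languages are closed under:
- Union (DFA product construction)
- Intersection (DFA product construction)
- Complement (swap accept/reject states)
- Concatenation (NFA construction)
- Kleene star (NFA construction)
intersection is in this list
Therefore: closed

1


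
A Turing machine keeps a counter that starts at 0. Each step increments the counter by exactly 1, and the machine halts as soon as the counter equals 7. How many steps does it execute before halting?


Counter starts at 0. Counting sequence:
  Step 1: counter = 1
  Step 2: counter = 2
  Step 3: counter = 3
  Step 4: counter = 4
  Step 5: counter = 5
  Step 6: counter = 6
  Step 7: counter = 7
Counter reached 7 -> halt
Total steps = 7

7


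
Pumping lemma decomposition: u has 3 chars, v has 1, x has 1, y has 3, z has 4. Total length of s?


|s| = |u| + |v| + |x| + |y| + |z|
= 3 + 1 + 1 + 3 + 4
= 4 + 1 + 7
= 5 + 7
= 12

12


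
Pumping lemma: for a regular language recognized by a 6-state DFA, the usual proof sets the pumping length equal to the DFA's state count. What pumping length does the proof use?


Pumping lemma for regular languages (standard proof):
Take p = |Q|, the number of DFA states.
Any string of length >= |Q| passes through |Q|+1 states while reading its first |Q| symbols,
so by pigeonhole some state repeats, giving the loop that can be pumped.
Here |Q| = 6
Therefore the proof uses p = 6

6


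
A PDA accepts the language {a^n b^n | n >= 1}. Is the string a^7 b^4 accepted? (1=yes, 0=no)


Language requires equal numbers of a's and b's
PDA pushes for each 'a', pops for each 'b'
Number of a's = 7
Number of b's = 4
7 != 4 -> Reject

0


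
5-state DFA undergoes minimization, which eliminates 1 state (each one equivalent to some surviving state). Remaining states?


Original DFA: 5 states
Redundant states removed: 1
Minimized states = original - removed
= 5 - 1
= 4

4


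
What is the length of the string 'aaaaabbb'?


String: 'aaaaabbb'
Counting characters:
  'a' appears 5 time(s)
  'b' appears 3 time(s)
Total length = 5 + 3 = 8

8


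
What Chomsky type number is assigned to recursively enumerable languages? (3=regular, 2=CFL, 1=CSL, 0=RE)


Chomsky hierarchy levels:
  Type 3: Regular (DFA/NFA/regex)
  Type 2: Context-free (PDA)
  Type 1: Context-sensitive
  Type 0: Recursively enumerable (TM)
'recursively enumerable' corresponds to Type 0

0


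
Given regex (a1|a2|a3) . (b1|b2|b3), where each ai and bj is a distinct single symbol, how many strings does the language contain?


First group: 3 alternatives
Second group: 3 alternatives
Concatenation: each choice from group 1 pairs with each from group 2
Total = 3 x 3 = 9

9


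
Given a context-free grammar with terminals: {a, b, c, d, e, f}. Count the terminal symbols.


Terminal symbols: a, b, c, d, e, f
Counting each: a (#1), b (#2), c (#3), d (#4), e (#5), f (#6)
Total = 6

6


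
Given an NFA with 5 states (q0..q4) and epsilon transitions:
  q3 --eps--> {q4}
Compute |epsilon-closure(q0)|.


Starting from q0
Initialize closure = {q0}
q0 has no outgoing epsilon transitions -> nothing to add
Final closure: {q0}
Size = 1

1


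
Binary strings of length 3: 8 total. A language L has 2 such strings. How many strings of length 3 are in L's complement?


Alphabet: {0,1}
String length: 3
Total strings of length 3 = 2^3 = 8
Strings in L = 2
Complement = total - |L|
= 8 - 2
= 6

6


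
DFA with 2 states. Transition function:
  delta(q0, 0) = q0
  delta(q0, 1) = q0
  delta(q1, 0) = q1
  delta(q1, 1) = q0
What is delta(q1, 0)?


Looking up transition function:
delta(q1, 0) in the table
Row: q1, Column: 0
Result: q1

q1


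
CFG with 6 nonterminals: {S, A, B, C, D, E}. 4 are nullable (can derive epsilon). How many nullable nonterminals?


Nonterminals: {S, A, B, C, D, E}
A nonterminal is nullable if it can derive epsilon
Counting nullable nonterminals: 4
Total nullable = 4

4


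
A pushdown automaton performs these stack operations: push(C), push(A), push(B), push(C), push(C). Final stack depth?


Tracing stack operations:
  push(C) -> stack = [C], depth=1
  push(A) -> stack = [C,A], depth=2
  push(B) -> stack = [C,A,B], depth=3
  push(C) -> stack = [C,A,B,C], depth=4
  push(C) -> stack = [C,A,B,C,C], depth=5
Final depth = 5

5


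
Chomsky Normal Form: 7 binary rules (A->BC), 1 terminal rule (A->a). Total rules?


CNF allows two rule forms:
  A -> BC (binary): 7 rules
  A -> a (terminal): 1 rule
Total = 7 + 1 = 8

8


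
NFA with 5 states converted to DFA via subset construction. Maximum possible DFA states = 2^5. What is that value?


NFA has 5 states
Subset construction: each DFA state = subset of NFA states
Maximum subsets = 2^5
2^5 = 32

32


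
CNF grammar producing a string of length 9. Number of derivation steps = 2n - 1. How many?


Chomsky Normal Form derivation:
String length n = 9
Each step either:
  - Splits a nonterminal into two (n-1 such steps)
  - Converts a nonterminal to terminal (n such steps)
Total = (n-1) + n = 2n - 1
= 2(9) - 1
= 18 - 1
= 17

17


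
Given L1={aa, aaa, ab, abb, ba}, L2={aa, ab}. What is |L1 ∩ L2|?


L1 = {aa, aaa, ab, abb, ba}
L2 = {aa, ab}
Checking each string in L1 against L2:
  'aa': in L2? Yes
  'aaa': in L2? No
  'ab': in L2? Yes
  'abb': in L2? No
  'ba': in L2? No
Intersection = {aa, ab}
|L1 ∩ L2| = 2

2


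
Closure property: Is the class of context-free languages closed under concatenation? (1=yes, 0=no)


CFL closure properties:
  Closed under: union, concatenation, Kleene star
  NOT closed under: intersection, complement
Operation 'concatenation' is in closed list -> Yes (closed)

1


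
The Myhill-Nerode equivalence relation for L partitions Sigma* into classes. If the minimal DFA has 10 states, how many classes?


Myhill-Nerode theorem:
Number of equivalence classes = number of states in minimal DFA
Minimal DFA states = 10
Therefore equivalence classes = 10

10


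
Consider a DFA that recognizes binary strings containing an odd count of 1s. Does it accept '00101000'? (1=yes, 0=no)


DFA has 2 states: q_even (start, accept=no) and q_odd
Processing string '00101000' character by character:
  Position 0: read '0', 1-count=0 -> q_even (no change)
  Position 1: read '0', 1-count=0 -> q_even (no change)
  Position 2: read '1', 1-count=1 -> q_odd
  Position 3: read '0', 1-count=1 -> q_odd (no change)
  Position 4: read '1', 1-count=2 -> q_even
  Position 5: read '0', 1-count=2 -> q_even (no change)
  Position 6: read '0', 1-count=2 -> q_even (no change)
  Position 7: read '0', 1-count=2 -> q_even (no change)
Final state: q_even, total 1s = 2 (even); the DFA requires an odd count -> reject

0


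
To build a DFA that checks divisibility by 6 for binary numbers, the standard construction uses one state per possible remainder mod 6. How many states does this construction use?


Divisibility by 6 is tracked via the remainder mod 6: 0, 1, ..., 5
The construction assigns one state to each remainder
Number of remainders = 6

6


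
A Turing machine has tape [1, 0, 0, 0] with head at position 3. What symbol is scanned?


Tape: [1, 0, 0, 0]
Positions: 0 1 2 3
Values:    1 0 0 0
Head at position 3
tape[3] = 0

0


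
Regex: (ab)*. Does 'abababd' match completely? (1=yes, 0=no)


Pattern: (ab)*
String: 'abababd'
Pattern requires: zero or more repetitions of 'ab'
Length 7 is odd -> cannot be (ab)* -> no match
Result: 0

0


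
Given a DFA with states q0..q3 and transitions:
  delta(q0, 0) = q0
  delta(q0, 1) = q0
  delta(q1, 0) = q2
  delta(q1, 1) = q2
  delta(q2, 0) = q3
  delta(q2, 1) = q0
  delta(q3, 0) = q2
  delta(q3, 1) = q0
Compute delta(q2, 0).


Looking up transition function:
delta(q2, 0) in the table
Row: q2, Column: 0
Result: q3

q3


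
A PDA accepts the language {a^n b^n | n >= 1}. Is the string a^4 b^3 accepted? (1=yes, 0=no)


Language requires equal numbers of a's and b's
PDA pushes for each 'a', pops for each 'b'
Number of a's = 4
Number of b's = 3
4 != 3 -> Reject

0


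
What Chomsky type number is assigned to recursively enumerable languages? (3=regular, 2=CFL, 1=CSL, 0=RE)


Chomsky hierarchy levels:
  Type 3: Regular (DFA/NFA/regex)
  Type 2: Context-free (PDA)
  Type 1: Context-sensitive
  Type 0: Recursively enumerable (TM)
'recursively enumerable' corresponds to Type 0

0


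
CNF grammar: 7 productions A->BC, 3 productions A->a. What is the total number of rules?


CNF allows two rule forms:
  A -> BC (binary): 7 rules
  A -> a (terminal): 3 rules
Total = 7 + 3 = 10

10


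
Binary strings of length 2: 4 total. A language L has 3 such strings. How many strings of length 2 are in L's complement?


Alphabet: {0,1}
String length: 2
Total strings of length 2 = 2^2 = 4
Strings in L = 3
Complement = total - |L|
= 4 - 3
= 1

1


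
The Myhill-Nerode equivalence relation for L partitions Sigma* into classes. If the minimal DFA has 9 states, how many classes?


Myhill-Nerode theorem:
Number of equivalence classes = number of states in minimal DFA
Minimal DFA states = 9
Therefore equivalence classes = 9

9


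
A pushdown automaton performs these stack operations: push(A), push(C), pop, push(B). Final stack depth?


Tracing stack operations:
  push(A) -> stack = [A], depth=1
  push(C) -> stack = [A,C], depth=2
  pop -> removed C, stack = [A], depth=1
  push(B) -> stack = [A,B], depth=2
Final depth = 2

2


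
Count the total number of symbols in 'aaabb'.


String: 'aaabb'
Counting characters:
  'a' appears 3 time(s)
  'b' appears 2 time(s)
Total length = 3 + 2 = 5

5


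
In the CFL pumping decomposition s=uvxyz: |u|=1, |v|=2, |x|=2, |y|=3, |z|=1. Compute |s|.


|s| = |u| + |v| + |x| + |y| + |z|
= 1 + 2 + 2 + 3 + 1
= 3 + 2 + 4
= 5 + 4
= 9

9


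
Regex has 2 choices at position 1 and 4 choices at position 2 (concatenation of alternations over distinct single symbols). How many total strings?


First group: 2 alternatives
Second group: 4 alternatives
Concatenation: each choice from group 1 pairs with each from group 2
Total = 2 x 4 = 8

8


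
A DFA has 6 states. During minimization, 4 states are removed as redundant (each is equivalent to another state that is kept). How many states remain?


Original DFA: 6 states
Redundant states removed: 4
Minimized states = original - removed
= 6 - 4
= 2

2


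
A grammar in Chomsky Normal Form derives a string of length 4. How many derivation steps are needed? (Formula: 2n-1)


Chomsky Normal Form derivation:
String length n = 4
Each step either:
  - Splits a nonterminal into two (n-1 such steps)
  - Converts a nonterminal to terminal (n such steps)
Total = (n-1) + n = 2n - 1
= 2(4) - 1
= 8 - 1
= 7

7


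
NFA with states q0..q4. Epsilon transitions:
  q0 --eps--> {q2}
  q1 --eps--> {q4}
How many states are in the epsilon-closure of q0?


Starting from q0
Initialize closure = {q0}
Follow epsilon from q0 -> add q2
Final closure: {q0, q2}
Size = 2

2


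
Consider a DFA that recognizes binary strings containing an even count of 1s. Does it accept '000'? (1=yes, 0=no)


DFA has 2 states: q_even (start, accept=yes) and q_odd
Processing string '000' character by character:
  Position 0: read '0', 1-count=0 -> q_even (no change)
  Position 1: read '0', 1-count=0 -> q_even (no change)
  Position 2: read '0', 1-count=0 -> q_even (no change)
Final state: q_even, total 1s = 0 (even); the DFA requires an even count -> accept

1


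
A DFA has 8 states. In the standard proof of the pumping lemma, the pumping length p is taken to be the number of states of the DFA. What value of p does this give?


Pumping lemma for regular languages (standard proof):
Take p = |Q|, the number of DFA states.
Any string of length >= |Q| passes through |Q|+1 states while reading its first |Q| symbols,
so by pigeonhole some state repeats, giving the loop that can be pumped.
Here |Q| = 8
Therefore the proof uses p = 8

8


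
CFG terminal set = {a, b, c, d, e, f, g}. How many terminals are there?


Terminal symbols: a, b, c, d, e, f, g
Counting each: a (#1), b (#2), c (#3), d (#4), e (#5), f (#6), g (#7)
Total = 7

7


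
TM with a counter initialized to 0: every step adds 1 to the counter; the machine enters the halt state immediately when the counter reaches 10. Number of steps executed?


Counter starts at 0. Counting sequence:
  Step 1: counter = 1
  Step 2: counter = 2
  Step 3: counter = 3
  Step 4: counter = 4
  Step 5: counter = 5
  Step 6: counter = 6
  ...
  Step 10: counter = 10
Counter reached 10 -> halt
Total steps = 10

10


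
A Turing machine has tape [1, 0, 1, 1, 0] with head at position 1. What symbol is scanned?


Tape: [1, 0, 1, 1, 0]
Positions: 0 1 2 3 4
Values:    1 0 1 1 0
Head at position 1
tape[1] = 0

0


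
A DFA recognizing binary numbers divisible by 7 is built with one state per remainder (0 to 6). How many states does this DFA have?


Divisibility by 7 is tracked via the remainder mod 7: 0, 1, ..., 6
The construction assigns one state to each remainder
Number of remainders = 7

7


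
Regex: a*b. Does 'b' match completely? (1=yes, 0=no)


Pattern: a*b
String: 'b'
Pattern requires: zero or more 'a's followed by exactly one 'b'
Found 0 leading 'a's
Remaining: 'b'
Remaining is exactly 'b' -> match
Result: 1

1


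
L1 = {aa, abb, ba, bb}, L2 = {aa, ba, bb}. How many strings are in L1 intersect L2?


L1 = {aa, abb, ba, bb}
L2 = {aa, ba, bb}
Checking each string in L1 against L2:
  'aa': in L2? Yes
  'abb': in L2? No
  'ba': in L2? Yes
  'bb': in L2? Yes
Intersection = {aa, ba, bb}
|L1 ∩ L2| = 3

3


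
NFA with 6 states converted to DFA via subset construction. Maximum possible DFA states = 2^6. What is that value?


NFA has 6 states
Subset construction: each DFA state = subset of NFA states
Maximum subsets = 2^6
2^6 = 64

64


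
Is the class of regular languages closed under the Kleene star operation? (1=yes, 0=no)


Regular languages are closed under:
- Union (DFA product construction)
- Intersection (DFA product construction)
- Complement (swap accept/reject states)
- Concatenation (NFA construction)
- Kleene star (NFA construction)
Kleene star is in this list
Therefore: closed

1


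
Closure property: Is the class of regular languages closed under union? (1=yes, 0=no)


Regular languages are closed under all standard operations:
- Union: Yes (product construction)
- Intersection: Yes (product construction)
- Complement: Yes (swap accept/reject)
- Concatenation: Yes (NFA construction)
Operation: union -> Closed

1


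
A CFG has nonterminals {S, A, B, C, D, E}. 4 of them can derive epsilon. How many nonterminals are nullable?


Nonterminals: {S, A, B, C, D, E}
A nonterminal is nullable if it can derive epsilon
Counting nullable nonterminals: 4
Total nullable = 4

4


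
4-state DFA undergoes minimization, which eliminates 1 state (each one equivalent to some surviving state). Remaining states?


Original DFA: 4 states
Redundant states removed: 1
Minimized states = original - removed
= 4 - 1
= 3

3


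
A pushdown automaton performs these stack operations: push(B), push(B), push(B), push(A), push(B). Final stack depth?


Tracing stack operations:
  push(B) -> stack = [B], depth=1
  push(B) -> stack = [B,B], depth=2
  push(B) -> stack = [B,B,B], depth=3
  push(A) -> stack = [B,B,B,A], depth=4
  push(B) -> stack = [B,B,B,A,B], depth=5
Final depth = 5

5


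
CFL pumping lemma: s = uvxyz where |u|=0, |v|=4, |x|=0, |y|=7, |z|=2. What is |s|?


|s| = |u| + |v| + |x| + |y| + |z|
= 0 + 4 + 0 + 7 + 2
= 4 + 0 + 9
= 4 + 9
= 13

13


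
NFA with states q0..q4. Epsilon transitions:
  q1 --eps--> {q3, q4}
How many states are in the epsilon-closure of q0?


Starting from q0
Initialize closure = {q0}
q0 has no outgoing epsilon transitions -> nothing to add
Final closure: {q0}
Size = 1

1


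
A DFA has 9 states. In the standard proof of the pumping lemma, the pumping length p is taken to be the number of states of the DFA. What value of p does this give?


Pumping lemma for regular languages (standard proof):
Take p = |Q|, the number of DFA states.
Any string of length >= |Q| passes through |Q|+1 states while reading its first |Q| symbols,
so by pigeonhole some state repeats, giving the loop that can be pumped.
Here |Q| = 9
Therefore the proof uses p = 9

9


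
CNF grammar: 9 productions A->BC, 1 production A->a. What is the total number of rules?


CNF allows two rule forms:
  A -> BC (binary): 9 rules
  A -> a (terminal): 1 rule
Total = 9 + 1 = 10

10


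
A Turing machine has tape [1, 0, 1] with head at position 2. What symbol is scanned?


Tape: [1, 0, 1]
Positions: 0 1 2
Values:    1 0 1
Head at position 2
tape[2] = 1

1


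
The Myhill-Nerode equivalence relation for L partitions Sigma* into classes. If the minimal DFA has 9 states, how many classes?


Myhill-Nerode theorem:
Number of equivalence classes = number of states in minimal DFA
Minimal DFA states = 9
Therefore equivalence classes = 9

9


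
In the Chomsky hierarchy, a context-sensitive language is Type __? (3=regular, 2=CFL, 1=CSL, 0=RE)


Chomsky hierarchy levels:
  Type 3: Regular (DFA/NFA/regex)
  Type 2: Context-free (PDA)
  Type 1: Context-sensitive
  Type 0: Recursively enumerable (TM)
'context-sensitive' corresponds to Type 1

1


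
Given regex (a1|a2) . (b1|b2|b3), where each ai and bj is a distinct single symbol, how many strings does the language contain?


First group: 2 alternatives
Second group: 3 alternatives
Concatenation: each choice from group 1 pairs with each from group 2
Total = 2 x 3 = 6

6


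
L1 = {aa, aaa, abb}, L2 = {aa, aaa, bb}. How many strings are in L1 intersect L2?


L1 = {aa, aaa, abb}
L2 = {aa, aaa, bb}
Checking each string in L1 against L2:
  'aa': in L2? Yes
  'aaa': in L2? Yes
  'abb': in L2? No
Intersection = {aa, aaa}
|L1 ∩ L2| = 2

2


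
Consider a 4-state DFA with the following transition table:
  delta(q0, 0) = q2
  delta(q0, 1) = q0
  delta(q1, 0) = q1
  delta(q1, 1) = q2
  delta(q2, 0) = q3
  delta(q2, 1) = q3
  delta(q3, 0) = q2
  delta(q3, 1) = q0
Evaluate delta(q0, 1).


Looking up transition function:
delta(q0, 1) in the table
Row: q0, Column: 1
Result: q0

q0


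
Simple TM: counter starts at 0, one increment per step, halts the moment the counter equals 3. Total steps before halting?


Counter starts at 0. Counting sequence:
  Step 1: counter = 1
  Step 2: counter = 2
  Step 3: counter = 3
Counter reached 3 -> halt
Total steps = 3

3


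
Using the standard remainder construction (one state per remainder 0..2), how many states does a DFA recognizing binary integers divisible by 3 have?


Divisibility by 3 is tracked via the remainder mod 3: 0, 1, ..., 2
The construction assigns one state to each remainder
Number of remainders = 3

3


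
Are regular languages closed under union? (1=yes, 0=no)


Regular languages are closed under:
- Union (DFA product construction)
- Intersection (DFA product construction)
- Complement (swap accept/reject states)
- Concatenation (NFA construction)
- Kleene star (NFA construction)
union is in this list
Therefore: closed

1


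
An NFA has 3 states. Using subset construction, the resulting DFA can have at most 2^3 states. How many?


NFA has 3 states
Subset construction: each DFA state = subset of NFA states
Maximum subsets = 2^3
2^3 = 8

8


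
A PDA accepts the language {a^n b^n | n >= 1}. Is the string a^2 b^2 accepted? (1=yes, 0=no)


Language requires equal numbers of a's and b's
PDA pushes for each 'a', pops for each 'b'
Number of a's = 2
Number of b's = 2
2 == 2 -> Accept

1


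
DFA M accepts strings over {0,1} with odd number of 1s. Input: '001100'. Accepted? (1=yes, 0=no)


DFA has 2 states: q_even (start, accept=no) and q_odd
Processing string '001100' character by character:
  Position 0: read '0', 1-count=0 -> q_even (no change)
  Position 1: read '0', 1-count=0 -> q_even (no change)
  Position 2: read '1', 1-count=1 -> q_odd
  Position 3: read '1', 1-count=2 -> q_even
  Position 4: read '0', 1-count=2 -> q_even (no change)
  Position 5: read '0', 1-count=2 -> q_even (no change)
Final state: q_even, total 1s = 2 (even); the DFA requires an odd count -> reject

0


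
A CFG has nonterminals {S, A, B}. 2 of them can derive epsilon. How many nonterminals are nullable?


Nonterminals: {S, A, B}
A nonterminal is nullable if it can derive epsilon
Counting nullable nonterminals: 2
Total nullable = 2

2


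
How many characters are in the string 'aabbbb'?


String: 'aabbbb'
Counting characters:
  'a' appears 2 time(s)
  'b' appears 4 time(s)
Total length = 2 + 4 = 6

6


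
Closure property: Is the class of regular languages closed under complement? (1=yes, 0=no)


Regular languages are closed under all standard operations:
- Union: Yes (product construction)
- Intersection: Yes (product construction)
- Complement: Yes (swap accept/reject)
- Concatenation: Yes (NFA construction)
Operation: complement -> Closed

1


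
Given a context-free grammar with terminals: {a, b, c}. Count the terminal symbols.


Terminal symbols: a, b, c
Counting each: a (#1), b (#2), c (#3)
Total = 3

3


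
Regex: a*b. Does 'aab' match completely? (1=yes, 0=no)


Pattern: a*b
String: 'aab'
Pattern requires: zero or more 'a's followed by exactly one 'b'
Found 2 leading 'a's
Remaining: 'b'
Remaining is exactly 'b' -> match
Result: 1

1


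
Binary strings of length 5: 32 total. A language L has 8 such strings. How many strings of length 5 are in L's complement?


Alphabet: {0,1}
String length: 5
Total strings of length 5 = 2^5 = 32
Strings in L = 8
Complement = total - |L|
= 32 - 8
= 24

24


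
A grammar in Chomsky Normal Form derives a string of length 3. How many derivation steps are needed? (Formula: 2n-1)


Chomsky Normal Form derivation:
String length n = 3
Each step either:
  - Splits a nonterminal into two (n-1 such steps)
  - Converts a nonterminal to terminal (n such steps)
Total = (n-1) + n = 2n - 1
= 2(3) - 1
= 6 - 1
= 5

5


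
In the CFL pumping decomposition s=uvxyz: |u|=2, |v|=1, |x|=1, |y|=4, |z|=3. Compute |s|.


|s| = |u| + |v| + |x| + |y| + |z|
= 2 + 1 + 1 + 4 + 3
= 3 + 1 + 7
= 4 + 7
= 11

11


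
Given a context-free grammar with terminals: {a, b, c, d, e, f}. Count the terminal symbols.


Terminal symbols: a, b, c, d, e, f
Counting each: a (#1), b (#2), c (#3), d (#4), e (#5), f (#6)
Total = 6

6


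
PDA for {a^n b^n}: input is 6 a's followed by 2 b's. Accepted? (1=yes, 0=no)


Language requires equal numbers of a's and b's
PDA pushes for each 'a', pops for each 'b'
Number of a's = 6
Number of b's = 2
6 != 2 -> Reject

0


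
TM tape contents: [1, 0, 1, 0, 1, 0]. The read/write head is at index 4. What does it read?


Tape: [1, 0, 1, 0, 1, 0]
Positions: 0 1 2 3 4 5
Values:    1 0 1 0 1 0
Head at position 4
tape[4] = 1

1


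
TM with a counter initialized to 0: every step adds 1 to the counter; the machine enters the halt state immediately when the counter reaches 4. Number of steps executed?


Counter starts at 0. Counting sequence:
  Step 1: counter = 1
  Step 2: counter = 2
  Step 3: counter = 3
  Step 4: counter = 4
Counter reached 4 -> halt
Total steps = 4

4


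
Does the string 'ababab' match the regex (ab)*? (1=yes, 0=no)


Pattern: (ab)*
String: 'ababab'
Pattern requires: zero or more repetitions of 'ab'
Pairs: ['ab', 'ab', 'ab']
All pairs are 'ab'? Yes
Result: 1

1


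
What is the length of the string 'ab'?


String: 'ab'
Counting characters:
  'a' appears 1 time(s)
  'b' appears 1 time(s)
Total length = 1 + 1 = 2

2


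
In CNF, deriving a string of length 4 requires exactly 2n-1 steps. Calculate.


Chomsky Normal Form derivation:
String length n = 4
Each step either:
  - Splits a nonterminal into two (n-1 such steps)
  - Converts a nonterminal to terminal (n such steps)
Total = (n-1) + n = 2n - 1
= 2(4) - 1
= 8 - 1
= 7

7


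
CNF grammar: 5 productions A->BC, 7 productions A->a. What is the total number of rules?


CNF allows two rule forms:
  A -> BC (binary): 5 rules
  A -> a (terminal): 7 rules
Total = 5 + 7 = 12

12


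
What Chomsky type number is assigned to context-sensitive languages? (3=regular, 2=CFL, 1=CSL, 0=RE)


Chomsky hierarchy levels:
  Type 3: Regular (DFA/NFA/regex)
  Type 2: Context-free (PDA)
  Type 1: Context-sensitive
  Type 0: Recursively enumerable (TM)
'context-sensitive' corresponds to Type 1

1


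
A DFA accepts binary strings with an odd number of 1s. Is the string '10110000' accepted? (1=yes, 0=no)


DFA has 2 states: q_even (start, accept=no) and q_odd
Processing string '10110000' character by character:
  Position 0: read '1', 1-count=1 -> q_odd
  Position 1: read '0', 1-count=1 -> q_odd (no change)
  Position 2: read '1', 1-count=2 -> q_even
  Position 3: read '1', 1-count=3 -> q_odd
  Position 4: read '0', 1-count=3 -> q_odd (no change)
  Position 5: read '0', 1-count=3 -> q_odd (no change)
  Position 6: read '0', 1-count=3 -> q_odd (no change)
  Position 7: read '0', 1-count=3 -> q_odd (no change)
Final state: q_odd, total 1s = 3 (odd); the DFA requires an odd count -> accept

1


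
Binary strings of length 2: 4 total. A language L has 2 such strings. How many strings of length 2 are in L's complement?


Alphabet: {0,1}
String length: 2
Total strings of length 2 = 2^2 = 4
Strings in L = 2
Complement = total - |L|
= 4 - 2
= 2

2


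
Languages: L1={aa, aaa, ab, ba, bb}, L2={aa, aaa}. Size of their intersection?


L1 = {aa, aaa, ab, ba, bb}
L2 = {aa, aaa}
Checking each string in L1 against L2:
  'aa': in L2? Yes
  'aaa': in L2? Yes
  'ab': in L2? No
  'ba': in L2? No
  'bb': in L2? No
Intersection = {aa, aaa}
|L1 ∩ L2| = 2

2


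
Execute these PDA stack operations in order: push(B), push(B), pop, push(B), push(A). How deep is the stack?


Tracing stack operations:
  push(B) -> stack = [B], depth=1
  push(B) -> stack = [B,B], depth=2
  pop -> removed B, stack = [B], depth=1
  push(B) -> stack = [B,B], depth=2
  push(A) -> stack = [B,B,A], depth=3
Final depth = 3

3


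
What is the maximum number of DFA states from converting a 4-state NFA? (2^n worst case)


NFA has 4 states
Subset construction: each DFA state = subset of NFA states
Maximum subsets = 2^4
2^4 = 16

16


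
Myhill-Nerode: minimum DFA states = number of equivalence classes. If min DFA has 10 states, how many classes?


Myhill-Nerode theorem:
Number of equivalence classes = number of states in minimal DFA
Minimal DFA states = 10
Therefore equivalence classes = 10

10


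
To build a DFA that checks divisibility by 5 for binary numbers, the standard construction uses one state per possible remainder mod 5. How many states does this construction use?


Divisibility by 5 is tracked via the remainder mod 5: 0, 1, ..., 4
The construction assigns one state to each remainder
Number of remainders = 5

5


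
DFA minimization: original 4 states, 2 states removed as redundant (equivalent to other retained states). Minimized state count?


Original DFA: 4 states
Redundant states removed: 2
Minimized states = original - removed
= 4 - 2
= 2

2


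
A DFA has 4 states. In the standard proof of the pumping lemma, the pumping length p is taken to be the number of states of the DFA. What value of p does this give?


Pumping lemma for regular languages (standard proof):
Take p = |Q|, the number of DFA states.
Any string of length >= |Q| passes through |Q|+1 states while reading its first |Q| symbols,
so by pigeonhole some state repeats, giving the loop that can be pumped.
Here |Q| = 4
Therefore the proof uses p = 4

4


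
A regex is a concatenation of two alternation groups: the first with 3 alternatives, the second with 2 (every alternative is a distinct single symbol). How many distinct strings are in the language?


First group: 3 alternatives
Second group: 2 alternatives
Concatenation: each choice from group 1 pairs with each from group 2
Total = 3 x 2 = 6

6
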